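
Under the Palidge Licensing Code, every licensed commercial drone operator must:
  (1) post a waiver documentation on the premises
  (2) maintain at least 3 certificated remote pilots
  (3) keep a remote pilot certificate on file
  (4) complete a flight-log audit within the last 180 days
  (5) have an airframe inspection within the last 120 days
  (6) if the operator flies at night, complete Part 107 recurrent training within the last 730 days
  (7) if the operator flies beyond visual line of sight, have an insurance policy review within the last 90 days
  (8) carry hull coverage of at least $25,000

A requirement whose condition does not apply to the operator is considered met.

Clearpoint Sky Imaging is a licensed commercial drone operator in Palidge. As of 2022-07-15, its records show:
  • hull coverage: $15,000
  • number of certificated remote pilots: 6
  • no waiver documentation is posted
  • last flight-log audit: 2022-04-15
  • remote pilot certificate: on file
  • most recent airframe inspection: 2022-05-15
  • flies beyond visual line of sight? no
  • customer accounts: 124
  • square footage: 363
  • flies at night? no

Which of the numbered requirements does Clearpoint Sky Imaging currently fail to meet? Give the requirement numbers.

1, 8

1. waiver documentation absent → not met
2. certificated remote pilots 6 ≥ 3 → met
3. remote pilot certificate present → met
4. flight-log audit 91 days ago vs limit 180 → met
5. airframe inspection 61 days ago vs limit 120 → met
6. condition 'flies at night' does not hold → requirement n/a → met
7. condition 'flies beyond visual line of sight' does not hold → requirement n/a → met
8. hull coverage $15,000 < $25,000 → not met
Not met: 1, 8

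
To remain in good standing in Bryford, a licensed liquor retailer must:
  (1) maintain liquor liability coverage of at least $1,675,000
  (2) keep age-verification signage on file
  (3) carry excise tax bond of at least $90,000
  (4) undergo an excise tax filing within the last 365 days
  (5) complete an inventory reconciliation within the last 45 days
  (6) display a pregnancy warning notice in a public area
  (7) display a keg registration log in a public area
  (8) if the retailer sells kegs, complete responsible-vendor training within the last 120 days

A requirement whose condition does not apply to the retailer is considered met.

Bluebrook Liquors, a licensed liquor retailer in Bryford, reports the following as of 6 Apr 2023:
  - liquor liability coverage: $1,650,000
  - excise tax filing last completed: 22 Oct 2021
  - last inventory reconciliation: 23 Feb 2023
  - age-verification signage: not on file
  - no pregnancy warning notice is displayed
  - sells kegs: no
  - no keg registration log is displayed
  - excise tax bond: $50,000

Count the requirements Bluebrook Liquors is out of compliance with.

1. liquor liability coverage $1,650,000 < $1,675,000 → not met
2. age-verification signage absent → not met
3. excise tax bond $50,000 < $90,000 → not met
4. excise tax filing 531 days ago vs limit 365 → not met
5. inventory reconciliation 42 days ago vs limit 45 → met
6. pregnancy warning notice absent → not met
7. keg registration log absent → not met
8. condition 'sells kegs' does not hold → requirement n/a → met
Not met: 6 of 8

6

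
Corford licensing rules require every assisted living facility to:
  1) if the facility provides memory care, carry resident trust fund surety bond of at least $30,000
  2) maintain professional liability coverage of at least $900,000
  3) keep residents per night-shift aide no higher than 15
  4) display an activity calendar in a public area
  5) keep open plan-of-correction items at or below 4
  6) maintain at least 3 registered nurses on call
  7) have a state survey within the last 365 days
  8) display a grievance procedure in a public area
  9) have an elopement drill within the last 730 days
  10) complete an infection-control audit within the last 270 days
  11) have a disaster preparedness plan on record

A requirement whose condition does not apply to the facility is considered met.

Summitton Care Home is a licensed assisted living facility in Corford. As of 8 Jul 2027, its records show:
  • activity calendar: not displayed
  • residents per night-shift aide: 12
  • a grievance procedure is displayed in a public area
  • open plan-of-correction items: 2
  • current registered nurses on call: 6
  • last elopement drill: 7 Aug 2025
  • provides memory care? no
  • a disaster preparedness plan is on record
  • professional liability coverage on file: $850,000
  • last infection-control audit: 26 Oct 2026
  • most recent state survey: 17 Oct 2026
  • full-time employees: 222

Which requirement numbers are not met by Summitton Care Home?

1. condition 'provides memory care' does not hold → requirement n/a → met
2. professional liability coverage $850,000 < $900,000 → not met
3. residents per night-shift aide 12 ≤ 15 → met
4. activity calendar absent → not met
5. open plan-of-correction items 2 ≤ 4 → met
6. registered nurses on call 6 ≥ 3 → met
7. state survey 264 days ago vs limit 365 → met
8. grievance procedure present → met
9. elopement drill 700 days ago vs limit 730 → met
10. infection-control audit 255 days ago vs limit 270 → met
11. disaster preparedness plan present → met
Not met: 2, 4

2, 4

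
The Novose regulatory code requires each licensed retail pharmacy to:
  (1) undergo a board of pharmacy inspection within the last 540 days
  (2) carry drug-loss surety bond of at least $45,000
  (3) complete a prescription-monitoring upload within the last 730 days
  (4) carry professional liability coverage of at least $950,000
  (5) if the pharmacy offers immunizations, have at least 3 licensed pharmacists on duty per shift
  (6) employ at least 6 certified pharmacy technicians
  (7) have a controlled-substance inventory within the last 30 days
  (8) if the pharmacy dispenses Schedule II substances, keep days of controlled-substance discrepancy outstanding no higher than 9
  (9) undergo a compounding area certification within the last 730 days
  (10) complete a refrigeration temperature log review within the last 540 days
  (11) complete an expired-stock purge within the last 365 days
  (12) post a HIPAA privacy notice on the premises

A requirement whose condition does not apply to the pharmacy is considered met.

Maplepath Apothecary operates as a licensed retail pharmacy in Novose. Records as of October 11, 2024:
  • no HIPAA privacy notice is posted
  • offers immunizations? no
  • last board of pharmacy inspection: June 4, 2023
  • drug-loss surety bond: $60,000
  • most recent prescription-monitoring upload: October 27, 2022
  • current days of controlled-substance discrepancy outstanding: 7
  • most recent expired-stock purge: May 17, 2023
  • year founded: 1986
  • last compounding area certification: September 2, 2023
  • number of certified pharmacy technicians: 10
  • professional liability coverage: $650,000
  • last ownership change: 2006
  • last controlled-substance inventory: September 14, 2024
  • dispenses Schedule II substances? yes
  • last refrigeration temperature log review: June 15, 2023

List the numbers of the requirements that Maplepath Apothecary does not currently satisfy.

1. board of pharmacy inspection 495 days ago vs limit 540 → met
2. drug-loss surety bond $60,000 ≥ $45,000 → met
3. prescription-monitoring upload 715 days ago vs limit 730 → met
4. professional liability coverage $650,000 < $950,000 → not met
5. condition 'offers immunizations' does not hold → requirement n/a → met
6. certified pharmacy technicians 10 ≥ 6 → met
7. controlled-substance inventory 27 days ago vs limit 30 → met
8. condition 'dispenses Schedule II substances' holds; days of controlled-substance discrepancy outstanding 7 ≤ 9 → met
9. compounding area certification 405 days ago vs limit 730 → met
10. refrigeration temperature log review 484 days ago vs limit 540 → met
11. expired-stock purge 513 days ago vs limit 365 → not met
12. HIPAA privacy notice absent → not met
Not met: 4, 11, 12

4, 11, 12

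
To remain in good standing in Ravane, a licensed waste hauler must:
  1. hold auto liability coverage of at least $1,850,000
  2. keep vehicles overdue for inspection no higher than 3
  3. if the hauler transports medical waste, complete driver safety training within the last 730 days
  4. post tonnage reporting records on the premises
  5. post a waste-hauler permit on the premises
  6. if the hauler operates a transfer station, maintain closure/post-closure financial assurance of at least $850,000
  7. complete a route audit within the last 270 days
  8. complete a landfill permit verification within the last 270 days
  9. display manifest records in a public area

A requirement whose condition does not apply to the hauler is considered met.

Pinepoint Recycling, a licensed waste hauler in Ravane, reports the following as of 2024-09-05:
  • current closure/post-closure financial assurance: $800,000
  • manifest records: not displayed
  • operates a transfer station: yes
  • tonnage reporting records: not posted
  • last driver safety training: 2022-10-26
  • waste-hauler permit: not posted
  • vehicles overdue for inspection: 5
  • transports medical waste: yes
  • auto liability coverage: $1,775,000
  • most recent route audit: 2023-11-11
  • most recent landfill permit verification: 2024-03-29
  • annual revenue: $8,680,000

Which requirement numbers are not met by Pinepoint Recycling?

1. auto liability coverage $1,775,000 < $1,850,000 → not met
2. vehicles overdue for inspection 5 > 3 → not met
3. condition 'transports medical waste' holds; driver safety training 680 days ago vs limit 730 → met
4. tonnage reporting records absent → not met
5. waste-hauler permit absent → not met
6. condition 'operates a transfer station' holds; closure/post-closure financial assurance $800,000 < $850,000 → not met
7. route audit 299 days ago vs limit 270 → not met
8. landfill permit verification 160 days ago vs limit 270 → met
9. manifest records absent → not met
Not met: 1, 2, 4, 5, 6, 7, 9

1, 2, 4, 5, 6, 7, 9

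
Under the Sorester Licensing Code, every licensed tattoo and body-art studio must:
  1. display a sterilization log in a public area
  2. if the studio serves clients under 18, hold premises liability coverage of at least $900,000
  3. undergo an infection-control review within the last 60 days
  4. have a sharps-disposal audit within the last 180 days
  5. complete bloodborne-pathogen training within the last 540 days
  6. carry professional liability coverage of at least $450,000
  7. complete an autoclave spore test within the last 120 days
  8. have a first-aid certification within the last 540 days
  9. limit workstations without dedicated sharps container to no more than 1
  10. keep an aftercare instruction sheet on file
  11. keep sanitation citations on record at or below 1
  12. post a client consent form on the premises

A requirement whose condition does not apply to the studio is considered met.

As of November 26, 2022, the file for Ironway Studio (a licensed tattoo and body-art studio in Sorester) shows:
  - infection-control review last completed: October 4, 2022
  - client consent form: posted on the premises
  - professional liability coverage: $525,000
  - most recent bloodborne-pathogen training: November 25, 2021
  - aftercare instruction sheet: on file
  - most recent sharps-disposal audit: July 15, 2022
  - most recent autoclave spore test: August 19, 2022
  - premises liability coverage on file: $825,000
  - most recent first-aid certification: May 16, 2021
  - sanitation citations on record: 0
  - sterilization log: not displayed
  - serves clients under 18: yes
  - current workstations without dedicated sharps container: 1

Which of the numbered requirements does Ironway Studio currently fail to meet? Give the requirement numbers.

1, 2, 8

1. sterilization log absent → not met
2. condition 'serves clients under 18' holds; premises liability coverage $825,000 < $900,000 → not met
3. infection-control review 53 days ago vs limit 60 → met
4. sharps-disposal audit 134 days ago vs limit 180 → met
5. bloodborne-pathogen training 366 days ago vs limit 540 → met
6. professional liability coverage $525,000 ≥ $450,000 → met
7. autoclave spore test 99 days ago vs limit 120 → met
8. first-aid certification 559 days ago vs limit 540 → not met
9. workstations without dedicated sharps container 1 ≤ 1 → met
10. aftercare instruction sheet present → met
11. sanitation citations on record 0 ≤ 1 → met
12. client consent form present → met
Not met: 1, 2, 8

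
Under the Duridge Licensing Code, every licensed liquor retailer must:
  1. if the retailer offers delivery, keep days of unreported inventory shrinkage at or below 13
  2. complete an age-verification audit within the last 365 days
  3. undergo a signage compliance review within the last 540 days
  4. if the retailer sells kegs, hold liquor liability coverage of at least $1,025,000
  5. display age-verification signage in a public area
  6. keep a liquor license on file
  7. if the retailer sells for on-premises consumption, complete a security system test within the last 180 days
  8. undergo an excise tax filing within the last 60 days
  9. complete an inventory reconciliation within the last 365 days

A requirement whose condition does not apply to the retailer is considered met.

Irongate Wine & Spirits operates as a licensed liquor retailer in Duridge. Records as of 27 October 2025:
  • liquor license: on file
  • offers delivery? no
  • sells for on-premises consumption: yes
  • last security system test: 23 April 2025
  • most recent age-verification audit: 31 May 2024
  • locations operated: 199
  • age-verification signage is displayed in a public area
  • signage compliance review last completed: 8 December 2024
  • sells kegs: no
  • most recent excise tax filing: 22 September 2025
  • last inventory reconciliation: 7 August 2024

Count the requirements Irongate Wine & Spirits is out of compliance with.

1. condition 'offers delivery' does not hold → requirement n/a → met
2. age-verification audit 514 days ago vs limit 365 → not met
3. signage compliance review 323 days ago vs limit 540 → met
4. condition 'sells kegs' does not hold → requirement n/a → met
5. age-verification signage present → met
6. liquor license present → met
7. condition 'sells for on-premises consumption' holds; security system test 187 days ago vs limit 180 → not met
8. excise tax filing 35 days ago vs limit 60 → met
9. inventory reconciliation 446 days ago vs limit 365 → not met
Not met: 3 of 9

3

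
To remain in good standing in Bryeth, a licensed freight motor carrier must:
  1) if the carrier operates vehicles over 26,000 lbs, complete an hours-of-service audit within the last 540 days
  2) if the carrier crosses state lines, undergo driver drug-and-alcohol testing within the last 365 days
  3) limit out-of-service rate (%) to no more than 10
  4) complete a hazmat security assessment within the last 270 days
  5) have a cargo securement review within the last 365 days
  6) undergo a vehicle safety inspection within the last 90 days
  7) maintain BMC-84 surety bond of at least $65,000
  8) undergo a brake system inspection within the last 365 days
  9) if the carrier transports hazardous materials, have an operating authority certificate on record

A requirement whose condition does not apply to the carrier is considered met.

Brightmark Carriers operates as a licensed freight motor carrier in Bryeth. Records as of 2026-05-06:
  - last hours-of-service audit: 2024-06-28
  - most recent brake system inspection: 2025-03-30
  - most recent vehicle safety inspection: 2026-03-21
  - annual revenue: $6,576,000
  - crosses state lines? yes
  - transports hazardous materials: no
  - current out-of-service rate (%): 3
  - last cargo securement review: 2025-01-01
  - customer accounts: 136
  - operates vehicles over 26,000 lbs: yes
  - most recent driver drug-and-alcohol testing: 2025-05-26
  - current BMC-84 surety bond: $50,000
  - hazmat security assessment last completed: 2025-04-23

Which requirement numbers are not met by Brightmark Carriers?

1, 4, 5, 7, 8

1. condition 'operates vehicles over 26,000 lbs' holds; hours-of-service audit 677 days ago vs limit 540 → not met
2. condition 'crosses state lines' holds; driver drug-and-alcohol testing 345 days ago vs limit 365 → met
3. out-of-service rate (%) 3 ≤ 10 → met
4. hazmat security assessment 378 days ago vs limit 270 → not met
5. cargo securement review 490 days ago vs limit 365 → not met
6. vehicle safety inspection 46 days ago vs limit 90 → met
7. BMC-84 surety bond $50,000 < $65,000 → not met
8. brake system inspection 402 days ago vs limit 365 → not met
9. condition 'transports hazardous materials' does not hold → requirement n/a → met
Not met: 1, 4, 5, 7, 8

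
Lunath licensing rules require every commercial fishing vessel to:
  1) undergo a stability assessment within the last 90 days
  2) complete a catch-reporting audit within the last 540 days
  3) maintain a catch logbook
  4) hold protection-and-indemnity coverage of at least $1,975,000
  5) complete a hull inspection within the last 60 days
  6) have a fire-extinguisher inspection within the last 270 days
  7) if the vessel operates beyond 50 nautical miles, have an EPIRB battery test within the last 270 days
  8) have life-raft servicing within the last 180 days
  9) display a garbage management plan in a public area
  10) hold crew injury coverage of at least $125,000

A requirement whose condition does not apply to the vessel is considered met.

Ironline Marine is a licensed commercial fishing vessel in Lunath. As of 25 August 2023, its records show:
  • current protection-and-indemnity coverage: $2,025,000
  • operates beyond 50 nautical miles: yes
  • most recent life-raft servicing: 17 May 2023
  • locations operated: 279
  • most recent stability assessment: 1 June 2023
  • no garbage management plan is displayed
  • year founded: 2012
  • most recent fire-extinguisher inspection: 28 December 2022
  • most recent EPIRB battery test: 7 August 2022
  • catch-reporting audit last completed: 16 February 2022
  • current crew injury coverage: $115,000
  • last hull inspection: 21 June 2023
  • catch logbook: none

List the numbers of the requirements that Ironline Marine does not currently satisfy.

2, 3, 5, 7, 9, 10

1. stability assessment 85 days ago vs limit 90 → met
2. catch-reporting audit 555 days ago vs limit 540 → not met
3. catch logbook absent → not met
4. protection-and-indemnity coverage $2,025,000 ≥ $1,975,000 → met
5. hull inspection 65 days ago vs limit 60 → not met
6. fire-extinguisher inspection 240 days ago vs limit 270 → met
7. condition 'operates beyond 50 nautical miles' holds; EPIRB battery test 383 days ago vs limit 270 → not met
8. life-raft servicing 100 days ago vs limit 180 → met
9. garbage management plan absent → not met
10. crew injury coverage $115,000 < $125,000 → not met
Not met: 2, 3, 5, 7, 9, 10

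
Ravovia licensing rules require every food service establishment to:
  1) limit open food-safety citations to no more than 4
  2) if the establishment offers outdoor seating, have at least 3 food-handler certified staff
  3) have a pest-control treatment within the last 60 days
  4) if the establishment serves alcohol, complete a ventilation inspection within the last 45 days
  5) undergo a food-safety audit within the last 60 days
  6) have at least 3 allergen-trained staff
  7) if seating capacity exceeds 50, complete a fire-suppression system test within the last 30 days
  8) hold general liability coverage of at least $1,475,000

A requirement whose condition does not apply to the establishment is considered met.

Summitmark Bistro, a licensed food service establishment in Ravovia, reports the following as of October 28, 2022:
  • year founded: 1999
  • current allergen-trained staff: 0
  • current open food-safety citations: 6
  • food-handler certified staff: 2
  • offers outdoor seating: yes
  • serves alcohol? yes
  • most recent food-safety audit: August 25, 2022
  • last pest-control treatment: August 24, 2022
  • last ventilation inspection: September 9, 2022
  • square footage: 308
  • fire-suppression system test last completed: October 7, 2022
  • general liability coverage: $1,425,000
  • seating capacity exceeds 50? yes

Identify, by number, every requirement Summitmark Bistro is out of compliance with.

1, 2, 3, 4, 5, 6, 8

1. open food-safety citations 6 > 4 → not met
2. condition 'offers outdoor seating' holds; food-handler certified staff 2 < 3 → not met
3. pest-control treatment 65 days ago vs limit 60 → not met
4. condition 'serves alcohol' holds; ventilation inspection 49 days ago vs limit 45 → not met
5. food-safety audit 64 days ago vs limit 60 → not met
6. allergen-trained staff 0 < 3 → not met
7. condition 'seating capacity exceeds 50' holds; fire-suppression system test 21 days ago vs limit 30 → met
8. general liability coverage $1,425,000 < $1,475,000 → not met
Not met: 1, 2, 3, 4, 5, 6, 8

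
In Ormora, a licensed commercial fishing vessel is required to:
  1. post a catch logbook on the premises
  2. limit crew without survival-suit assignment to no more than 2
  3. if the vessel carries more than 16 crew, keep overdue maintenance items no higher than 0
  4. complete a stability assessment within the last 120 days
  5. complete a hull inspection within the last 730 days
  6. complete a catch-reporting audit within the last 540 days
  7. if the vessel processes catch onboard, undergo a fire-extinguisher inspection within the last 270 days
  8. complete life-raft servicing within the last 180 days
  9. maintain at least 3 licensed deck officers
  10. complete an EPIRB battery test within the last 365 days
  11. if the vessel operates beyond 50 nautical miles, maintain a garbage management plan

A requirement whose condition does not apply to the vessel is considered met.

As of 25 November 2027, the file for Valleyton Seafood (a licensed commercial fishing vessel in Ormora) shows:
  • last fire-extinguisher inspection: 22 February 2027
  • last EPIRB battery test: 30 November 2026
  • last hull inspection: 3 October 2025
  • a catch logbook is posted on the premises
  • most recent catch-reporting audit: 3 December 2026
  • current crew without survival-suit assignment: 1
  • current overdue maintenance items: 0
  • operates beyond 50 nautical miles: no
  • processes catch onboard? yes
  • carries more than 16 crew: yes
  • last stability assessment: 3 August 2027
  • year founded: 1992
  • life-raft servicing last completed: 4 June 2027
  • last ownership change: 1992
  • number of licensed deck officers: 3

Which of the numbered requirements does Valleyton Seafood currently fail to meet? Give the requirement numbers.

1. catch logbook present → met
2. crew without survival-suit assignment 1 ≤ 2 → met
3. condition 'carries more than 16 crew' holds; overdue maintenance items 0 ≤ 0 → met
4. stability assessment 114 days ago vs limit 120 → met
5. hull inspection 783 days ago vs limit 730 → not met
6. catch-reporting audit 357 days ago vs limit 540 → met
7. condition 'processes catch onboard' holds; fire-extinguisher inspection 276 days ago vs limit 270 → not met
8. life-raft servicing 174 days ago vs limit 180 → met
9. licensed deck officers 3 ≥ 3 → met
10. EPIRB battery test 360 days ago vs limit 365 → met
11. condition 'operates beyond 50 nautical miles' does not hold → requirement n/a → met
Not met: 5, 7

5, 7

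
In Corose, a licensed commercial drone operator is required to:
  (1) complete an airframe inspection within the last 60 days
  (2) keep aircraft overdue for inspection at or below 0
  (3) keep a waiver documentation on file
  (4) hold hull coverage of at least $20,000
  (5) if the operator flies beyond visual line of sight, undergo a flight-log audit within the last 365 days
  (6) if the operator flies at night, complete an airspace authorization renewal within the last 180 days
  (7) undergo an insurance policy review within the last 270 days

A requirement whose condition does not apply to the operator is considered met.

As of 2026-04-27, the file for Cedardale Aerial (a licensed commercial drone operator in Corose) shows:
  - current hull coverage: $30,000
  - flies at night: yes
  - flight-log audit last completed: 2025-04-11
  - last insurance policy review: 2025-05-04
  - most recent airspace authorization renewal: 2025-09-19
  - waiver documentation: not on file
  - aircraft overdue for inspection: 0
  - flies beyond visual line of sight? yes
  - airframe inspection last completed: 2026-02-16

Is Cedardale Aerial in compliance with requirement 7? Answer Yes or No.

No

7. insurance policy review 358 days ago vs limit 270 → not met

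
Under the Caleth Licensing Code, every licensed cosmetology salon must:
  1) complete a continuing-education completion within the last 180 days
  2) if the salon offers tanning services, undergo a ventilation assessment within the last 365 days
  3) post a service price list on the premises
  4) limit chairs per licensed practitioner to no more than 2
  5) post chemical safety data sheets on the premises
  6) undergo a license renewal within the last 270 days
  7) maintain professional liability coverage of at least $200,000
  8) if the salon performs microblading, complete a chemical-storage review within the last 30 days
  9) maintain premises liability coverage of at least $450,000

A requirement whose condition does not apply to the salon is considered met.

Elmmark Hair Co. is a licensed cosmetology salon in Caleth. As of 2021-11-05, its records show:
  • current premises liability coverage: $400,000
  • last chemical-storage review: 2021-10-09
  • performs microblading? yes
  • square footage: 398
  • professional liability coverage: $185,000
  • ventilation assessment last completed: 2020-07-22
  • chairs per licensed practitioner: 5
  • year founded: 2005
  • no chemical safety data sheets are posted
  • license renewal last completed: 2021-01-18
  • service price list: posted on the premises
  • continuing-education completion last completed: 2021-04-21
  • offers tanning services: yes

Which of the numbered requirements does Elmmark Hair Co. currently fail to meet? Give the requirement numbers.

1. continuing-education completion 198 days ago vs limit 180 → not met
2. condition 'offers tanning services' holds; ventilation assessment 471 days ago vs limit 365 → not met
3. service price list present → met
4. chairs per licensed practitioner 5 > 2 → not met
5. chemical safety data sheets absent → not met
6. license renewal 291 days ago vs limit 270 → not met
7. professional liability coverage $185,000 < $200,000 → not met
8. condition 'performs microblading' holds; chemical-storage review 27 days ago vs limit 30 → met
9. premises liability coverage $400,000 < $450,000 → not met
Not met: 1, 2, 4, 5, 6, 7, 9

1, 2, 4, 5, 6, 7, 9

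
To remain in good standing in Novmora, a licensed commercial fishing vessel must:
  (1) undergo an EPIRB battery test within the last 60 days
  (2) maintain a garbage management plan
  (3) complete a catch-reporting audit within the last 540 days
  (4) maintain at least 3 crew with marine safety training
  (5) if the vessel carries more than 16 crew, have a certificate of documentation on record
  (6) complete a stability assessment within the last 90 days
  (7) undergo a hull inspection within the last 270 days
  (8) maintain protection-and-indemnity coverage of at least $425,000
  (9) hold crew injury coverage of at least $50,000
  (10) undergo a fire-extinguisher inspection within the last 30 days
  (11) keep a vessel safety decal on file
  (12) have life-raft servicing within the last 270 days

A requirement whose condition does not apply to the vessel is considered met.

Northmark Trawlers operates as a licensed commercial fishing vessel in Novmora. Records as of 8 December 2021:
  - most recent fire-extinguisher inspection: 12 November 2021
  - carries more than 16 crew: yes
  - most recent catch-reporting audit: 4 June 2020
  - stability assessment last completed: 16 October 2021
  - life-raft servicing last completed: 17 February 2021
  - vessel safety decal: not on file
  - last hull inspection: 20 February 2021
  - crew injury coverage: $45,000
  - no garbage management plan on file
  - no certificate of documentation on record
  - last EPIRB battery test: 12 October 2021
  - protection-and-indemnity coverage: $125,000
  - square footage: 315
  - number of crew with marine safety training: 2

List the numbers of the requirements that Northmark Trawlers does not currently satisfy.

2, 3, 4, 5, 7, 8, 9, 11, 12

1. EPIRB battery test 57 days ago vs limit 60 → met
2. garbage management plan absent → not met
3. catch-reporting audit 552 days ago vs limit 540 → not met
4. crew with marine safety training 2 < 3 → not met
5. condition 'carries more than 16 crew' holds; certificate of documentation absent → not met
6. stability assessment 53 days ago vs limit 90 → met
7. hull inspection 291 days ago vs limit 270 → not met
8. protection-and-indemnity coverage $125,000 < $425,000 → not met
9. crew injury coverage $45,000 < $50,000 → not met
10. fire-extinguisher inspection 26 days ago vs limit 30 → met
11. vessel safety decal absent → not met
12. life-raft servicing 294 days ago vs limit 270 → not met
Not met: 2, 3, 4, 5, 7, 8, 9, 11, 12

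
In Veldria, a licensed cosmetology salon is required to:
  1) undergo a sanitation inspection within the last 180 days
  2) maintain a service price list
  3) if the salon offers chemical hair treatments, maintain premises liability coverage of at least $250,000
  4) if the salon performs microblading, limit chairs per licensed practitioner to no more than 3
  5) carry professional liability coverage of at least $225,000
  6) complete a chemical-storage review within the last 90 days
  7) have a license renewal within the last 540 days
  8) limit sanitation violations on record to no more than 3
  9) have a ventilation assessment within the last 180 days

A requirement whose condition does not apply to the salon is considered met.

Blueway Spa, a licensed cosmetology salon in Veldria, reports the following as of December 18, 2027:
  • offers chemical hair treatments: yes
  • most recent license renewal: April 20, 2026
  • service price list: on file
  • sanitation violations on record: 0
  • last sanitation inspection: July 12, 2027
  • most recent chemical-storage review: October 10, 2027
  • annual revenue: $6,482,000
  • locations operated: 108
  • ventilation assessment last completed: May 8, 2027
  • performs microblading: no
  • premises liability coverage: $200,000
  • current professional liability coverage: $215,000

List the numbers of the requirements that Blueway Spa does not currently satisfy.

3, 5, 7, 9

1. sanitation inspection 159 days ago vs limit 180 → met
2. service price list present → met
3. condition 'offers chemical hair treatments' holds; premises liability coverage $200,000 < $250,000 → not met
4. condition 'performs microblading' does not hold → requirement n/a → met
5. professional liability coverage $215,000 < $225,000 → not met
6. chemical-storage review 69 days ago vs limit 90 → met
7. license renewal 607 days ago vs limit 540 → not met
8. sanitation violations on record 0 ≤ 3 → met
9. ventilation assessment 224 days ago vs limit 180 → not met
Not met: 3, 5, 7, 9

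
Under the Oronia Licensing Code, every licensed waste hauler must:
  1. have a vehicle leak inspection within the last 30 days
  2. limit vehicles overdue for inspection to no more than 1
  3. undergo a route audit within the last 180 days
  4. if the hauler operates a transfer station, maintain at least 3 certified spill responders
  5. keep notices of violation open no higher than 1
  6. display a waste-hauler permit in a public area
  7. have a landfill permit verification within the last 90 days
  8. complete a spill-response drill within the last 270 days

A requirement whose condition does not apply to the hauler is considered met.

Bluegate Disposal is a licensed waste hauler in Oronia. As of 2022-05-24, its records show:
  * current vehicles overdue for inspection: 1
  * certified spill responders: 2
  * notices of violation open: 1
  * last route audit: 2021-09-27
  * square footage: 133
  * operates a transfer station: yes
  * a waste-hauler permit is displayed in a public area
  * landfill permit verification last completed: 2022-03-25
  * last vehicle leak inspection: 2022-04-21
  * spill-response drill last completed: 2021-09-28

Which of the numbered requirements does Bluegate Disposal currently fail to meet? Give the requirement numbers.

1. vehicle leak inspection 33 days ago vs limit 30 → not met
2. vehicles overdue for inspection 1 ≤ 1 → met
3. route audit 239 days ago vs limit 180 → not met
4. condition 'operates a transfer station' holds; certified spill responders 2 < 3 → not met
5. notices of violation open 1 ≤ 1 → met
6. waste-hauler permit present → met
7. landfill permit verification 60 days ago vs limit 90 → met
8. spill-response drill 238 days ago vs limit 270 → met
Not met: 1, 3, 4

1, 3, 4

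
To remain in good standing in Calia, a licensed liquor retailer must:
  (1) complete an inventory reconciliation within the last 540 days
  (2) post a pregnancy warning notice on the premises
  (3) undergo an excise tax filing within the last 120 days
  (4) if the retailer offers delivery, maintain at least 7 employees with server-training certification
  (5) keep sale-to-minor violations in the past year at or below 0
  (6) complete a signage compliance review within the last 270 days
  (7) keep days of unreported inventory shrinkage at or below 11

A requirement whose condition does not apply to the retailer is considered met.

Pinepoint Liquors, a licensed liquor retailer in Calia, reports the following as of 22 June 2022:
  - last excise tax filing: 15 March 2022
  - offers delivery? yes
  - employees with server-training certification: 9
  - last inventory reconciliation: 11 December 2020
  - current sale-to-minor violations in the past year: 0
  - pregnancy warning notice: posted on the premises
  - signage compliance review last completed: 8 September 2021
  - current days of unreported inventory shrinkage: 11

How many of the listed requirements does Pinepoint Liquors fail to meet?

2

1. inventory reconciliation 558 days ago vs limit 540 → not met
2. pregnancy warning notice present → met
3. excise tax filing 99 days ago vs limit 120 → met
4. condition 'offers delivery' holds; employees with server-training certification 9 ≥ 7 → met
5. sale-to-minor violations in the past year 0 ≤ 0 → met
6. signage compliance review 287 days ago vs limit 270 → not met
7. days of unreported inventory shrinkage 11 ≤ 11 → met
Not met: 2 of 7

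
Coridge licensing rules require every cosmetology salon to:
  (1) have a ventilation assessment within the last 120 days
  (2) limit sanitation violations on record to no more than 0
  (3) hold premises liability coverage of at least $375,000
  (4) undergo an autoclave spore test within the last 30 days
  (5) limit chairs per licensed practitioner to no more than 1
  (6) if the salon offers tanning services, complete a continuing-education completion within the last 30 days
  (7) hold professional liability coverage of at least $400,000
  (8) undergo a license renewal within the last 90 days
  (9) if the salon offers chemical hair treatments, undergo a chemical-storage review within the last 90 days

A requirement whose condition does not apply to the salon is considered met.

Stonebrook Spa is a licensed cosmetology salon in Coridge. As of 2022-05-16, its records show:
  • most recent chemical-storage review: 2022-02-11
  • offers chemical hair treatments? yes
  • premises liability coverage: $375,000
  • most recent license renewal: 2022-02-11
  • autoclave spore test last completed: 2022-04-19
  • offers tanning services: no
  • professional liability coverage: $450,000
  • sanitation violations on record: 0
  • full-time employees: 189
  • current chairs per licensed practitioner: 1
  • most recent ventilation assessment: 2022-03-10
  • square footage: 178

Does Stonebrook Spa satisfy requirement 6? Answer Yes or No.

Yes

6. condition 'offers tanning services' does not hold → requirement n/a → met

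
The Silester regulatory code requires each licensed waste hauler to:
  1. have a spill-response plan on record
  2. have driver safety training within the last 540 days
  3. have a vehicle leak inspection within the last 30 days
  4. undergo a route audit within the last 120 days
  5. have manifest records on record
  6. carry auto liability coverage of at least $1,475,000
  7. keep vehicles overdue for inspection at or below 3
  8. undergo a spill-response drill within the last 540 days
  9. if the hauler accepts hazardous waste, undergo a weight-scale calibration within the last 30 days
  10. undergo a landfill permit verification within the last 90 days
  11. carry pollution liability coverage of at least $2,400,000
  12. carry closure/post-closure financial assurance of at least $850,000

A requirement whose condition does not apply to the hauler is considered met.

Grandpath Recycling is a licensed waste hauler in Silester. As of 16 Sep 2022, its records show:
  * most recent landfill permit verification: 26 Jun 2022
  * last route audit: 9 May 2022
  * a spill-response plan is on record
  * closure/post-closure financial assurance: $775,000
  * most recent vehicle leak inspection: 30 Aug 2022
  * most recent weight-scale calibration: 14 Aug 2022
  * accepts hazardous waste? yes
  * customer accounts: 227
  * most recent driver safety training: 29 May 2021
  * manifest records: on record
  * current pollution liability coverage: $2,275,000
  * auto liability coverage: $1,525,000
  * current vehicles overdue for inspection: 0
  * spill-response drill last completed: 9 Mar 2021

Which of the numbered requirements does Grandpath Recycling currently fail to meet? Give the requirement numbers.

4, 8, 9, 11, 12

1. spill-response plan present → met
2. driver safety training 475 days ago vs limit 540 → met
3. vehicle leak inspection 17 days ago vs limit 30 → met
4. route audit 130 days ago vs limit 120 → not met
5. manifest records present → met
6. auto liability coverage $1,525,000 ≥ $1,475,000 → met
7. vehicles overdue for inspection 0 ≤ 3 → met
8. spill-response drill 556 days ago vs limit 540 → not met
9. condition 'accepts hazardous waste' holds; weight-scale calibration 33 days ago vs limit 30 → not met
10. landfill permit verification 82 days ago vs limit 90 → met
11. pollution liability coverage $2,275,000 < $2,400,000 → not met
12. closure/post-closure financial assurance $775,000 < $850,000 → not met
Not met: 4, 8, 9, 11, 12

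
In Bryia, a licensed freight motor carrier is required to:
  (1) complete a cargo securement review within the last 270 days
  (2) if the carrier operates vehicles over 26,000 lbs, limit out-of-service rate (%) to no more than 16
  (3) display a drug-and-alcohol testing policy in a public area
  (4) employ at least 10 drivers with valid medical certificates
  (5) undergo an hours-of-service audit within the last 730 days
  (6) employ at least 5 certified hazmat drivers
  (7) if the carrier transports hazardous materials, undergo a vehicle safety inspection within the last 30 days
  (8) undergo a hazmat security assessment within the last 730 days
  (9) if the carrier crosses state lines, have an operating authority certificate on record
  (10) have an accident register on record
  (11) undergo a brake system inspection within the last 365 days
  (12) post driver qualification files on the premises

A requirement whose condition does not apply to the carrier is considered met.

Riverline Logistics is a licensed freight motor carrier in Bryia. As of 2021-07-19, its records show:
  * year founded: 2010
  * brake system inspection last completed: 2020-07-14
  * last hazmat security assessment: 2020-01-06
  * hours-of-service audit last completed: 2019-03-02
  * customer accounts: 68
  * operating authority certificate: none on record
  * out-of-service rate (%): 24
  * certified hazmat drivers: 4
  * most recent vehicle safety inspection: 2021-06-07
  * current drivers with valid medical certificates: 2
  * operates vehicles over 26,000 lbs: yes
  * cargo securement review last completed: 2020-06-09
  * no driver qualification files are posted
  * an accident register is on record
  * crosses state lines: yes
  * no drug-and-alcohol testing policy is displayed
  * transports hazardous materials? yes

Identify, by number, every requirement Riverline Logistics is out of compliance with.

1. cargo securement review 405 days ago vs limit 270 → not met
2. condition 'operates vehicles over 26,000 lbs' holds; out-of-service rate (%) 24 > 16 → not met
3. drug-and-alcohol testing policy absent → not met
4. drivers with valid medical certificates 2 < 10 → not met
5. hours-of-service audit 870 days ago vs limit 730 → not met
6. certified hazmat drivers 4 < 5 → not met
7. condition 'transports hazardous materials' holds; vehicle safety inspection 42 days ago vs limit 30 → not met
8. hazmat security assessment 560 days ago vs limit 730 → met
9. condition 'crosses state lines' holds; operating authority certificate absent → not met
10. accident register present → met
11. brake system inspection 370 days ago vs limit 365 → not met
12. driver qualification files absent → not met
Not met: 1, 2, 3, 4, 5, 6, 7, 9, 11, 12

1, 2, 3, 4, 5, 6, 7, 9, 11, 12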